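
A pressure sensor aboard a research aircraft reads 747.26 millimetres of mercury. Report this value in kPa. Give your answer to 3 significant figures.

99.6 kPa

1 mmHg = 0.133322 kPa, so 747.26 × 0.133322 = 99.6 kPa.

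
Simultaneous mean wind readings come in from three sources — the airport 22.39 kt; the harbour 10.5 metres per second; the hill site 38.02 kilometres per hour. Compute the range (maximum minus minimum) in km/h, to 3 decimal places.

3.666 km/h

the airport: 22.39 kt = 41.46628 km/h.
the harbour: 10.5 m/s = 37.80000 km/h.
Spread: 41.46628 − 37.80000 = 3.666 km/h.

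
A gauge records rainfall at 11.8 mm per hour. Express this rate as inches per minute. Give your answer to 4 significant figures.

11.8 mm/hour × 0.0393701 in/mm × 0.0166667 hour/minute = 0.007743 in/minute.

0.007743 in/minute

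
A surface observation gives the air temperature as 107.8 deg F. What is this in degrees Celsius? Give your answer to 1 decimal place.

°C = (°F − 32) × 5/9 = (107.8 − 32) / 1.8 = 42.1 °C.

42.1 °C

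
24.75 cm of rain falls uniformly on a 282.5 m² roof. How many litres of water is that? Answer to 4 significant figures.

Depth: 24.75 cm × 10 = 247.5 mm.
1 mm over 1 m² is 1 L, so volume = 247.5 × 282.5 = 69918.75 L ≈ 69920 L.

69920 litres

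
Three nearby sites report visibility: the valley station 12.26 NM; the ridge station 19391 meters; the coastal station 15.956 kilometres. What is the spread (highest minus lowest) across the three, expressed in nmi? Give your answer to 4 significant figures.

the ridge station: 19391 m = 10.47030 nmi.
the coastal station: 15.956 km = 8.61555 nmi.
Spread: 12.26000 − 8.61555 = 3.644 nmi.

3.644 nmi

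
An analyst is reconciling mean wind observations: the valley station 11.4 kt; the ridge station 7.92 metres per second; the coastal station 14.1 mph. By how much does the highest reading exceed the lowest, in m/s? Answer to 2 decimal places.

2.06 m/s

the valley station: 11.4 kt = 5.8647 m/s.
the coastal station: 14.1 mph = 6.3033 m/s.
Spread: 7.9200 − 5.8647 = 2.06 m/s.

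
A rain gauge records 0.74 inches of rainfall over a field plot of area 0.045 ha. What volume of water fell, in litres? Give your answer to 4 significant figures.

Depth: 0.74 in × 25.4 = 18.796 mm.
Area: 0.045 ha = 450 m².
1 mm over 1 m² is 1 L, so volume = 18.796 × 450 = 8458.2 L ≈ 8458 L.

8458 litres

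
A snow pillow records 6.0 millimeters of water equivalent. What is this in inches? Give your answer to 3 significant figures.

0.236 in

1 mm = 0.0393701 in, so 6.0 × 0.0393701 = 0.236 in.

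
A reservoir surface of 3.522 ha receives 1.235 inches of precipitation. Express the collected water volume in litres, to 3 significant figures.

Depth: 1.235 in × 25.4 = 31.369 mm.
Area: 3.522 ha = 35220 m².
1 mm over 1 m² is 1 L, so volume = 31.369 × 35220 = 1104816.2 L ≈ 1100000 L.

1100000 litres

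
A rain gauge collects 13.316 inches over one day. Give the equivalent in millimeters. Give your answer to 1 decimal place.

338.2 mm

1 in = 25.4 mm, so 13.316 × 25.4 = 338.2 mm.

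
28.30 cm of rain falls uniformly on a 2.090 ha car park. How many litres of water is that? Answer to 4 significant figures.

5915000 litres

Depth: 28.30 cm × 10 = 283 mm.
Area: 2.090 ha = 20900 m².
1 mm over 1 m² is 1 L, so volume = 283 × 20900 = 5914700 L ≈ 5915000 L.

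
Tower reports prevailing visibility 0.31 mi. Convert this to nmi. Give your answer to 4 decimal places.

1 SM = 0.868976 nmi, so 0.31 × 0.868976 = 0.2694 nmi.

0.2694 nmi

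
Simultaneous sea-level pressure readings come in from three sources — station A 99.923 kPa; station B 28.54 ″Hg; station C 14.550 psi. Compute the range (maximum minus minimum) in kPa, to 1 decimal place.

3.7 kPa

station B: 28.54 inHg = 96.648 kPa.
station C: 14.550 psi = 100.319 kPa.
Spread: 100.319 − 96.648 = 3.7 kPa.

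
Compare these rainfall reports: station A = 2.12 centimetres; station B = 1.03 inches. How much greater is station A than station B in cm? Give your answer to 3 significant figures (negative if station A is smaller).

station B: 1.03 in = 2.61620 cm.
Difference: 2.12000 − 2.61620 = -0.496 cm.

-0.496 cm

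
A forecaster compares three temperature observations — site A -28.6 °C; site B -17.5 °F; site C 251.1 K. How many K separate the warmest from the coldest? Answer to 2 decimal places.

site B: -17.5 °F = -27.500 °C.
site C: 251.1 K = -22.050 °C.
Spread: (-22.050) − (-28.600) = 6.550 °C.

6.55 K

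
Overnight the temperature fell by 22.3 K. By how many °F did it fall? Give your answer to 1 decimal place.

40.1 °F

Converting a difference, only the 9/5 scale factor applies: Δ°F = 22.3 × 1.8 = 40.1 °F.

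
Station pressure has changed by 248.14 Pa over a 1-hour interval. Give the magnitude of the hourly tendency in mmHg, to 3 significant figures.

1.86 mmHg per hour

248.14 Pa / 1 h × 0.00750062 mmHg/Pa = 1.86 mmHg/h.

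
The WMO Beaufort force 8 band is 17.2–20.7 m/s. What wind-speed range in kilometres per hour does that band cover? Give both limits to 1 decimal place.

61.9 to 74.5 km/h

17.2–20.7 m/s × 3.6 = 61.9–74.5 km/h.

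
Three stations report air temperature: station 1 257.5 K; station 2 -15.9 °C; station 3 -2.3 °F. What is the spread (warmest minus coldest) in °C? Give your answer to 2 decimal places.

3.41 °C

station 1: 257.5 K = -15.650 °C.
station 3: -2.3 °F = -19.056 °C.
Spread: (-15.650) − (-19.056) = 3.406 °C.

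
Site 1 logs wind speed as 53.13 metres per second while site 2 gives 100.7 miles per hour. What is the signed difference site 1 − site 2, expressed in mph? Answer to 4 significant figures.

site 1: 53.13 m/s = 118.8484 mph.
Difference: 118.8484 − 100.7000 = 18.15 mph.

18.15 mph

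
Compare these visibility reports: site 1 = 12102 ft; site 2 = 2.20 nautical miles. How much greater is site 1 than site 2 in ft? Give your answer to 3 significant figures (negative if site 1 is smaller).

-1270 ft

site 2: 2.20 nmi = 13367.45 ft.
Difference: 12102.00 − 13367.45 = -1270 ft.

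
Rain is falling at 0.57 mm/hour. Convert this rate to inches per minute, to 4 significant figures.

0.0003740 in/minute

0.57 mm/hour × 0.0393701 in/mm × 0.0166667 hour/minute = 0.0003740 in/minute.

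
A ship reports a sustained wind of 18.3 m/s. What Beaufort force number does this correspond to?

Beaufort force 8

18.3 m/s lies in the Beaufort 8 band (gale, 17.2–20.7 m/s).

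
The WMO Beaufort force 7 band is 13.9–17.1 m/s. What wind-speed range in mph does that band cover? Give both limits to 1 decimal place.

31.1 to 38.3 mph

13.9–17.1 m/s × 2.237 = 31.1–38.3 mph.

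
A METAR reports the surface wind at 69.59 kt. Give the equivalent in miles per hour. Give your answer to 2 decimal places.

1 kt = 1.15078 mph, so 69.59 × 1.15078 = 80.08 mph.

80.08 mph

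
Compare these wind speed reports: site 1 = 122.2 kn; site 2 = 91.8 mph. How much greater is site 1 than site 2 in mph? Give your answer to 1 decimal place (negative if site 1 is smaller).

48.8 mph

site 1: 122.2 kt = 140.625 mph.
Difference: 140.625 − 91.800 = 48.8 mph.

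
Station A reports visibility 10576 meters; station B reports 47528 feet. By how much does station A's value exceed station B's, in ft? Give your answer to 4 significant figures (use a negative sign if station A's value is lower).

station A: 10576 m = 34698.16 ft.
Difference: 34698.16 − 47528.00 = -12830 ft.

-12830 ft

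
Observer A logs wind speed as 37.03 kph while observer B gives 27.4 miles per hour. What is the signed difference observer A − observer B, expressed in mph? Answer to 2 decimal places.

-4.39 mph

observer A: 37.03 km/h = 23.0094 mph.
Difference: 23.0094 − 27.4000 = -4.39 mph.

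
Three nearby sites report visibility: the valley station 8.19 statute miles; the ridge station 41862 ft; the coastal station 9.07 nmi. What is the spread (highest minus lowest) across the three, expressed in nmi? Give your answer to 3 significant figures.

the valley station: 8.19 SM = 7.1169 nmi.
the ridge station: 41862 ft = 6.8896 nmi.
Spread: 9.0700 − 6.8896 = 2.18 nmi.

2.18 nmi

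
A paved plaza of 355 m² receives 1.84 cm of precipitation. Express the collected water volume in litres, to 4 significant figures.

6532 litres

Depth: 1.84 cm × 10 = 18.4 mm.
1 mm over 1 m² is 1 L, so volume = 18.4 × 355 = 6532 L.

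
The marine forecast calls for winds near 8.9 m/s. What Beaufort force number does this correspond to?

Beaufort force 5

8.9 m/s lies in the Beaufort 5 band (fresh breeze, 8.0–10.7 m/s).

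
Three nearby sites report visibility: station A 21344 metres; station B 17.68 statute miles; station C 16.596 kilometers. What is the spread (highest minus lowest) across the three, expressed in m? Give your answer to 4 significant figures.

11860 m

station B: 17.68 SM = 28453.20 m.
station C: 16.596 km = 16596.00 m.
Spread: 28453.20 − 16596.00 = 11860 m.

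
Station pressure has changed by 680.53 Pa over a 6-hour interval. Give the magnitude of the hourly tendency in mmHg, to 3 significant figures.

0.851 mmHg per hour

680.53 Pa / 6 h × 0.00750062 mmHg/Pa = 0.851 mmHg/h.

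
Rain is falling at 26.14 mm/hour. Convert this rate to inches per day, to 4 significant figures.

26.14 mm/hour × 0.0393701 in/mm × 24 hour/day = 24.70 in/day.

24.70 in/day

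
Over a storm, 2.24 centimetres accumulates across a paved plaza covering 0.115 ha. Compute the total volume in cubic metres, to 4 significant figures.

Depth: 2.24 cm × 10 = 22.4 mm.
Area: 0.115 ha = 1150 m².
1 mm over 1 m² is 1 L, so volume = 22.4 × 1150 = 25760 L = 25.76 m³.

25.76 cubic metres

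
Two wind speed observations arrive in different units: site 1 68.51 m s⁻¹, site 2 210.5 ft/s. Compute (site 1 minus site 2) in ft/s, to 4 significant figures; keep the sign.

14.27 ft/s

site 1: 68.51 m/s = 224.7703 ft/s.
Difference: 224.7703 − 210.5000 = 14.27 ft/s.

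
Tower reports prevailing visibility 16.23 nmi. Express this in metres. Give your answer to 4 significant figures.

1 nmi = 1852 m, so 16.23 × 1852 = 30060 m.

30060 m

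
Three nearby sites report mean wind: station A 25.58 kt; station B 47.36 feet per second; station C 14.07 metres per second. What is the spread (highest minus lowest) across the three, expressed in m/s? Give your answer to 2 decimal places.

1.28 m/s

station A: 25.58 kt = 13.1595 m/s.
station B: 47.36 ft/s = 14.4353 m/s.
Spread: 14.4353 − 13.1595 = 1.28 m/s.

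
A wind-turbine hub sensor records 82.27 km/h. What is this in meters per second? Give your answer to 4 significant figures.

1 km/h = 0.277778 m/s, so 82.27 × 0.277778 = 22.85 m/s.

22.85 m/s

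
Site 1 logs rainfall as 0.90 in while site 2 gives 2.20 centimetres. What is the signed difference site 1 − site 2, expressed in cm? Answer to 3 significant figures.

0.0860 cm

site 1: 0.90 in = 2.286000 cm.
Difference: 2.286000 − 2.200000 = 0.0860 cm.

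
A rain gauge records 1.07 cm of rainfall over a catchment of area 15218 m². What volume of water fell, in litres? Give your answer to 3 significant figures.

163000 litres

Depth: 1.07 cm × 10 = 10.7 mm.
1 mm over 1 m² is 1 L, so volume = 10.7 × 15218 = 162832.6 L ≈ 163000 L.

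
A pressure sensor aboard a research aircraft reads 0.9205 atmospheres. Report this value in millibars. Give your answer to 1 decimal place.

932.7 mb

1 atm = 1013.25 mb, so 0.9205 × 1013.25 = 932.7 mb.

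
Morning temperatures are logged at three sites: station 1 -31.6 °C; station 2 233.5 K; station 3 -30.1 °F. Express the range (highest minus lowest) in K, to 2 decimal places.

station 2: 233.5 K = -39.650 °C.
station 3: -30.1 °F = -34.500 °C.
Spread: (-31.600) − (-39.650) = 8.050 °C.

8.05 K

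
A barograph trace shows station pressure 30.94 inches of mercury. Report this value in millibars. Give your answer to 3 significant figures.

1050 mb

1 inHg = 33.8639 mb, so 30.94 × 33.8639 = 1050 mb.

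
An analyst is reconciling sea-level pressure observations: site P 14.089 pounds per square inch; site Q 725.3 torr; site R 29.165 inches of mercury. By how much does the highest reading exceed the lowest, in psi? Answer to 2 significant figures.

site Q: 725.3 mmHg = 14.0250 psi.
site R: 29.165 inHg = 14.3245 psi.
Spread: 14.3245 − 14.0250 = 0.30 psi.

0.30 psi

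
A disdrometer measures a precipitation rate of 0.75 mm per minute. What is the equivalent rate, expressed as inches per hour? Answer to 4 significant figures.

1.772 in/hour

0.75 mm/minute × 0.0393701 in/mm × 60 minute/hour = 1.772 in/hour.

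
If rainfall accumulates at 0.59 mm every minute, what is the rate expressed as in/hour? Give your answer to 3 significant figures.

1.39 in/hour

0.59 mm/minute × 0.0393701 in/mm × 60 minute/hour = 1.39 in/hour.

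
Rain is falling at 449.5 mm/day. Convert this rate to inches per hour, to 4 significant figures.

449.5 mm/day × 0.0393701 in/mm × 0.0416667 day/hour = 0.7374 in/hour.

0.7374 in/hour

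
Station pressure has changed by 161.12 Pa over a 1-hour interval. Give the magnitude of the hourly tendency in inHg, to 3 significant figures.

0.0476 inHg per hour

161.12 Pa / 1 h × 0.0002953 inHg/Pa = 0.0476 inHg/h.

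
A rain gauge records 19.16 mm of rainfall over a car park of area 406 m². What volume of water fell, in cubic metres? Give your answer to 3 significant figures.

1 mm over 1 m² is 1 L, so volume = 19.16 × 406 = 7778.96 L = 7.78 m³.

7.78 cubic metres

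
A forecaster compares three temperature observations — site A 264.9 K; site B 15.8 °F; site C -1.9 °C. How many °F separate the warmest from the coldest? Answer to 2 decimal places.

12.78 °F

site A: 264.9 K = -8.250 °C.
site B: 15.8 °F = -9.000 °C.
Spread: (-1.900) − (-9.000) = 7.100 °C = 12.78 °F.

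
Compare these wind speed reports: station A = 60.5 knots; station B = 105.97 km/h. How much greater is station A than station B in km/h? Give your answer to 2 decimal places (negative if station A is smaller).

station A: 60.5 kt = 112.0460 km/h.
Difference: 112.0460 − 105.9700 = 6.08 km/h.

6.08 km/h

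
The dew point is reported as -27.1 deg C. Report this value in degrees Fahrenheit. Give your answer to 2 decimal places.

°F = °C × 9/5 + 32 = -27.1 × 1.8 + 32 = -16.78 °F.

-16.78 °F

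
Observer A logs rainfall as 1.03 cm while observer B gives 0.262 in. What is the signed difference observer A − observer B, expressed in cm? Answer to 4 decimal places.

observer B: 0.262 in = 0.665480 cm.
Difference: 1.030000 − 0.665480 = 0.3645 cm.

0.3645 cm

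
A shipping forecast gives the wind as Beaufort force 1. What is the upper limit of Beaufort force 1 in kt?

3 kt

Beaufort 1 (light air) spans 1–3 knots.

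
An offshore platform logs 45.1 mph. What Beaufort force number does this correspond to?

45.1 mph = 20.2 m/s, which is Beaufort 8 (gale, 17.2–20.7 m/s).

Beaufort force 8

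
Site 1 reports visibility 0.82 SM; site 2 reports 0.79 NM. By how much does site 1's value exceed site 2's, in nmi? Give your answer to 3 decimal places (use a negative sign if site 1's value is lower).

site 1: 0.82 SM = 0.71256 nmi.
Difference: 0.71256 − 0.79000 = -0.077 nmi.

-0.077 nmi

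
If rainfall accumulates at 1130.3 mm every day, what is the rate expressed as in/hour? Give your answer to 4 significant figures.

1.854 in/hour

1130.3 mm/day × 0.0393701 in/mm × 0.0416667 day/hour = 1.854 in/hour.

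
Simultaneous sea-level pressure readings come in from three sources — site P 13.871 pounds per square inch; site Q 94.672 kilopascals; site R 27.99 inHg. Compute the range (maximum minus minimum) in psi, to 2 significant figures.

site Q: 94.672 kPa = 13.7310 psi.
site R: 27.99 inHg = 13.7474 psi.
Spread: 13.8710 − 13.7310 = 0.14 psi.

0.14 psi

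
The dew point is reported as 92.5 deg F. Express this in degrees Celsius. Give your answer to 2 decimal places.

°C = (°F − 32) × 5/9 = (92.5 − 32) / 1.8 = 33.61 °C.

33.61 °C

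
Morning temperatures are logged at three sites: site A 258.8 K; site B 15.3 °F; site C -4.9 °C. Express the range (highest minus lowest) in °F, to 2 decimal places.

17.01 °F

site A: 258.8 K = -14.350 °C.
site B: 15.3 °F = -9.278 °C.
Spread: (-4.900) − (-14.350) = 9.450 °C = 17.01 °F.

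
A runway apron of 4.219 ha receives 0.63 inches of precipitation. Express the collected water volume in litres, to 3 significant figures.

Depth: 0.63 in × 25.4 = 16.002 mm.
Area: 4.219 ha = 42190 m².
1 mm over 1 m² is 1 L, so volume = 16.002 × 42190 = 675124.38 L ≈ 675000 L.

675000 litres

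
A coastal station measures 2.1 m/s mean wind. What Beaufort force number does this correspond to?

2.1 m/s lies in the Beaufort 2 band (light breeze, 1.6–3.3 m/s).

Beaufort force 2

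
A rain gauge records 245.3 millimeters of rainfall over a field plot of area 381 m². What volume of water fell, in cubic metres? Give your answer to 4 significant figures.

93.46 cubic metres

1 mm over 1 m² is 1 L, so volume = 245.3 × 381 = 93459.3 L = 93.46 m³.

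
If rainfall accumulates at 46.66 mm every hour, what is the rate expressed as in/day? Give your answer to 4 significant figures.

44.09 in/day

46.66 mm/hour × 0.0393701 in/mm × 24 hour/day = 44.09 in/day.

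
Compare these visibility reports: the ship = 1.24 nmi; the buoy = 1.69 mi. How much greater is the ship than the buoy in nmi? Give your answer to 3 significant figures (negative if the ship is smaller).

the buoy: 1.69 SM = 1.46857 nmi.
Difference: 1.24000 − 1.46857 = -0.229 nmi.

-0.229 nmi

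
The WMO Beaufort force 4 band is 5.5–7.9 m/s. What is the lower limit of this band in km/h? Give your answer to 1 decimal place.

5.5–7.9 m/s × 3.6 = 19.8–28.4 km/h.

19.8 km/h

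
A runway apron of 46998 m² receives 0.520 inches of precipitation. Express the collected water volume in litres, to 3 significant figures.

621000 litres

Depth: 0.520 in × 25.4 = 13.208 mm.
1 mm over 1 m² is 1 L, so volume = 13.208 × 46998 = 620749.58 L ≈ 621000 L.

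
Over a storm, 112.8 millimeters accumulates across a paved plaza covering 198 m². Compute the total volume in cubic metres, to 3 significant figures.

22.3 cubic metres

1 mm over 1 m² is 1 L, so volume = 112.8 × 198 = 22334.4 L = 22.3 m³.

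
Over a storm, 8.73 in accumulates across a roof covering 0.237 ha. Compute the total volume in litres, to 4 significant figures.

Depth: 8.73 in × 25.4 = 221.742 mm.
Area: 0.237 ha = 2370 m².
1 mm over 1 m² is 1 L, so volume = 221.742 × 2370 = 525528.54 L ≈ 525500 L.

525500 litres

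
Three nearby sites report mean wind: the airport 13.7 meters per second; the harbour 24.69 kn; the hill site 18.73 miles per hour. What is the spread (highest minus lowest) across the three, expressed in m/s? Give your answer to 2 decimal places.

the harbour: 24.69 kt = 12.7016 m/s.
the hill site: 18.73 mph = 8.3731 m/s.
Spread: 13.7000 − 8.3731 = 5.33 m/s.

5.33 m/s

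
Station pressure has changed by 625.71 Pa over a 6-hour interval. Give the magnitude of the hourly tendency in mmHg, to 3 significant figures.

625.71 Pa / 6 h × 0.00750062 mmHg/Pa = 0.782 mmHg/h.

0.782 mmHg per hour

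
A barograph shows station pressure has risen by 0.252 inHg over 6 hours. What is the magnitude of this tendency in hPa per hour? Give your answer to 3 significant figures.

0.252 inHg / 6 h × 33.8639 hPa/inHg = 1.42 hPa/h.

1.42 hPa per hour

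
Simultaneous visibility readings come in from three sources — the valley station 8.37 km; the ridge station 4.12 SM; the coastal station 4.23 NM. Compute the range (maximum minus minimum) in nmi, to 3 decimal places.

the valley station: 8.37 km = 4.51944 nmi.
the ridge station: 4.12 SM = 3.58018 nmi.
Spread: 4.51944 − 3.58018 = 0.939 nmi.

0.939 nmi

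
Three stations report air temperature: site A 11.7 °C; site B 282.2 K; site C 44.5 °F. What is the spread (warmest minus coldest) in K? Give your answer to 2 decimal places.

4.76 K

site B: 282.2 K = 9.050 °C.
site C: 44.5 °F = 6.944 °C.
Spread: 11.700 − 6.944 = 4.756 °C.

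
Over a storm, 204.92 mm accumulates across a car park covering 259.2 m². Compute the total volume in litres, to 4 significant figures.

1 mm over 1 m² is 1 L, so volume = 204.92 × 259.2 = 53115.264 L ≈ 53120 L.

53120 litres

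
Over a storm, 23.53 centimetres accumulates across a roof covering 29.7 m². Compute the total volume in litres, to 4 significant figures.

6988 litres

Depth: 23.53 cm × 10 = 235.3 mm.
1 mm over 1 m² is 1 L, so volume = 235.3 × 29.7 = 6988.41 L ≈ 6988 L.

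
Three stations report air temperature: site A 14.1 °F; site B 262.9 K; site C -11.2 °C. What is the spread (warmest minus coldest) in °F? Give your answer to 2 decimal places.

2.26 °F

site A: 14.1 °F = -9.944 °C.
site B: 262.9 K = -10.250 °C.
Spread: (-9.944) − (-11.200) = 1.256 °C = 2.26 °F.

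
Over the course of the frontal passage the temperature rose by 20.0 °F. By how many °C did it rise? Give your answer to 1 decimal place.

Converting a difference, only the 9/5 scale factor applies: Δ°C = 20.0 × 0.5556 = 11.1 °C.

11.1 °C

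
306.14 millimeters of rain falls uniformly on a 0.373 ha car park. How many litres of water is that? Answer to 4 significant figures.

Area: 0.373 ha = 3730 m².
1 mm over 1 m² is 1 L, so volume = 306.14 × 3730 = 1141902.2 L ≈ 1142000 L.

1142000 litres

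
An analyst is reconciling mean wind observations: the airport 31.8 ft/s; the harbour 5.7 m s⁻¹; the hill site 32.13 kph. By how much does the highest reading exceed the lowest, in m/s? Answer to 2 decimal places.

the airport: 31.8 ft/s = 9.6926 m/s.
the hill site: 32.13 km/h = 8.9250 m/s.
Spread: 9.6926 − 5.7000 = 3.99 m/s.

3.99 m/s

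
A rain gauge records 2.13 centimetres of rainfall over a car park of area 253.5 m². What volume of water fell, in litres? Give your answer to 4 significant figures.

5400 litres

Depth: 2.13 cm × 10 = 21.3 mm.
1 mm over 1 m² is 1 L, so volume = 21.3 × 253.5 = 5399.55 L ≈ 5400 L.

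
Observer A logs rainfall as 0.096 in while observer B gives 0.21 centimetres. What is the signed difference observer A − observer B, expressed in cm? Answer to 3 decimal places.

0.034 cm

observer A: 0.096 in = 0.24384 cm.
Difference: 0.24384 − 0.21000 = 0.034 cm.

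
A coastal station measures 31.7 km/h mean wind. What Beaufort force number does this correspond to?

31.7 km/h = 8.8 m/s, which is Beaufort 5 (fresh breeze, 8.0–10.7 m/s).

Beaufort force 5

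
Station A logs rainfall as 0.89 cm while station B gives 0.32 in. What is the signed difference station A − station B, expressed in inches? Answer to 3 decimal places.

0.030 in

station A: 0.89 cm = 0.35039 in.
Difference: 0.35039 − 0.32000 = 0.030 in.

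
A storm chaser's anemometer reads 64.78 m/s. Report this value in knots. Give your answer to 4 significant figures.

1 m/s = 1.94384 kt, so 64.78 × 1.94384 = 125.9 kt.

125.9 kt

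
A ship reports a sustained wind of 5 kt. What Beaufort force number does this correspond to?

5 kt lies in the Beaufort 2 band (light breeze, 4–6 kt).

Beaufort force 2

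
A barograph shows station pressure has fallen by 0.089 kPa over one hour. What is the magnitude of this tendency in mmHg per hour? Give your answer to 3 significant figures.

0.668 mmHg per hour

0.089 kPa / 1 h × 7.50062 mmHg/kPa = 0.668 mmHg/h.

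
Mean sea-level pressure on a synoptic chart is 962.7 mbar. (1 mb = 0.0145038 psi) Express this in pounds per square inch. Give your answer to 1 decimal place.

14.0 psi

1 mb = 0.0145038 psi, so 962.7 × 0.0145038 = 14.0 psi.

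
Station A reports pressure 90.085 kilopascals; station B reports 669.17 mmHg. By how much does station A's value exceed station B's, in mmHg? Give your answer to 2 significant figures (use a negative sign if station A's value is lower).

6.5 mmHg

station A: 90.085 kPa = 675.693 mmHg.
Difference: 675.693 − 669.170 = 6.5 mmHg.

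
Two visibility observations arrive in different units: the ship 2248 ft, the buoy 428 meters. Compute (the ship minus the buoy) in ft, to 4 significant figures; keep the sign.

the buoy: 428 m = 1404.199 ft.
Difference: 2248.000 − 1404.199 = 843.8 ft.

843.8 ft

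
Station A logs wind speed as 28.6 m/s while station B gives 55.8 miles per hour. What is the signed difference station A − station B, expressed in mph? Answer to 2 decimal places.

station A: 28.6 m/s = 63.9764 mph.
Difference: 63.9764 − 55.8000 = 8.18 mph.

8.18 mph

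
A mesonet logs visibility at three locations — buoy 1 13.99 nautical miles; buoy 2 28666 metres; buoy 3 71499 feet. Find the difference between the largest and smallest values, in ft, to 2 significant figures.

buoy 1: 13.99 nmi = 85004.86 ft.
buoy 2: 28666 m = 94048.56 ft.
Spread: 94048.56 − 71499.00 = 23000 ft.

23000 ft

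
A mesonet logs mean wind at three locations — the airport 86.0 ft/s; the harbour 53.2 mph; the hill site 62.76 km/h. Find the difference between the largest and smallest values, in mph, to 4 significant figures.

the airport: 86.0 ft/s = 58.6364 mph.
the hill site: 62.76 km/h = 38.9973 mph.
Spread: 58.6364 − 38.9973 = 19.64 mph.

19.64 mph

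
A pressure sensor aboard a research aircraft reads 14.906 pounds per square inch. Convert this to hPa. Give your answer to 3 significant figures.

1 psi = 68.9476 hPa, so 14.906 × 68.9476 = 1030 hPa.

1030 hPa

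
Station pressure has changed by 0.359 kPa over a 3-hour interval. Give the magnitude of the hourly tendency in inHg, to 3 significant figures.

0.0353 inHg per hour

0.359 kPa / 3 h × 0.2953 inHg/kPa = 0.0353 inHg/h.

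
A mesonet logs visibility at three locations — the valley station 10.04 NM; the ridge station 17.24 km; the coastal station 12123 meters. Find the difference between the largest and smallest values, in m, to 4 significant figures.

6471 m

the valley station: 10.04 nmi = 18594.08 m.
the ridge station: 17.24 km = 17240.00 m.
Spread: 18594.08 − 12123.00 = 6471 m.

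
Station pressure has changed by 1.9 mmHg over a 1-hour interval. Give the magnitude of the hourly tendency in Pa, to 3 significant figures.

253 Pa per hour

1.9 mmHg / 1 h × 133.322 Pa/mmHg = 253 Pa/h.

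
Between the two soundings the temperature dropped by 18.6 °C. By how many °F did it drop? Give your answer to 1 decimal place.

33.5 °F

Converting a difference, only the 9/5 scale factor applies: Δ°F = 18.6 × 1.8 = 33.5 °F.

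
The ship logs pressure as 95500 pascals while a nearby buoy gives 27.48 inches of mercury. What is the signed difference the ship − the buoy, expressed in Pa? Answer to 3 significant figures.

the buoy: 27.48 inHg = 93057.97 Pa.
Difference: 95500.00 − 93057.97 = 2440 Pa.

2440 Pa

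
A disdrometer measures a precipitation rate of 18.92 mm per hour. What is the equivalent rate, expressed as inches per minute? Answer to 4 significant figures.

0.01241 in/minute

18.92 mm/hour × 0.0393701 in/mm × 0.0166667 hour/minute = 0.01241 in/minute.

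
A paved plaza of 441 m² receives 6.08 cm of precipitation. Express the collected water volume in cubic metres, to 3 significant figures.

Depth: 6.08 cm × 10 = 60.8 mm.
1 mm over 1 m² is 1 L, so volume = 60.8 × 441 = 26812.8 L = 26.8 m³.

26.8 cubic metres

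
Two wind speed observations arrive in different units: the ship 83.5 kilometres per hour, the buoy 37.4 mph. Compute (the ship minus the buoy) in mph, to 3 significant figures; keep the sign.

14.5 mph

the ship: 83.5 km/h = 51.884 mph.
Difference: 51.884 − 37.400 = 14.5 mph.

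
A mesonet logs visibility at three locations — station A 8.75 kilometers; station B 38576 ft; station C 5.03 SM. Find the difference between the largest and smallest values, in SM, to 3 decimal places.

2.276 SM

station A: 8.75 km = 5.43700 SM.
station B: 38576 ft = 7.30606 SM.
Spread: 7.30606 − 5.03000 = 2.276 SM.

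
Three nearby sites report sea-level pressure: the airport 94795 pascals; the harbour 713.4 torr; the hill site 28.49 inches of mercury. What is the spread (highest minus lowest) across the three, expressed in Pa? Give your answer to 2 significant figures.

the harbour: 713.4 mmHg = 95112.19 Pa.
the hill site: 28.49 inHg = 96478.22 Pa.
Spread: 96478.22 − 94795.00 = 1700 Pa.

1700 Pa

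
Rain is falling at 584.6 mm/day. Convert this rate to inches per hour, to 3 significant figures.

0.959 in/hour

584.6 mm/day × 0.0393701 in/mm × 0.0416667 day/hour = 0.959 in/hour.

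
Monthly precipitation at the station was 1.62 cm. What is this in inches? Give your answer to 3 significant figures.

1 cm = 0.393701 in, so 1.62 × 0.393701 = 0.638 in.

0.638 in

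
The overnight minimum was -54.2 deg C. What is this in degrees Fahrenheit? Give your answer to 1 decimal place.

-65.6 °F

°F = °C × 9/5 + 32 = -54.2 × 1.8 + 32 = -65.6 °F.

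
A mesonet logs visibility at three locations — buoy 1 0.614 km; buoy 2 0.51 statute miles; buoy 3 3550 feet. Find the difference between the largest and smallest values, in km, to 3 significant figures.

0.468 km

buoy 2: 0.51 SM = 0.82077 km.
buoy 3: 3550 ft = 1.08204 km.
Spread: 1.08204 − 0.61400 = 0.468 km.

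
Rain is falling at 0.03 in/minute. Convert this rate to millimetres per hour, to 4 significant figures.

0.03 in/minute × 25.4 mm/in × 60 minute/hour = 45.72 mm/hour.

45.72 mm/hour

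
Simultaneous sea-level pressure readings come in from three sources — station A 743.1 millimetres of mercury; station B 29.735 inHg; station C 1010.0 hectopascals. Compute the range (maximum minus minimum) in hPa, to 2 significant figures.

station A: 743.1 mmHg = 990.72 hPa.
station B: 29.735 inHg = 1006.94 hPa.
Spread: 1010.00 − 990.72 = 19 hPa.

19 hPa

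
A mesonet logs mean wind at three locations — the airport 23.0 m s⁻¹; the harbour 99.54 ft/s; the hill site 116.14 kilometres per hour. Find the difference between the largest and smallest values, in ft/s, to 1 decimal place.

30.4 ft/s

the airport: 23.0 m/s = 75.459 ft/s.
the hill site: 116.14 km/h = 105.844 ft/s.
Spread: 105.844 − 75.459 = 30.4 ft/s.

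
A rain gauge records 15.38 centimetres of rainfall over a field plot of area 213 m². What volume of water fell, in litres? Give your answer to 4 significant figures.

Depth: 15.38 cm × 10 = 153.8 mm.
1 mm over 1 m² is 1 L, so volume = 153.8 × 213 = 32759.4 L ≈ 32760 L.

32760 litres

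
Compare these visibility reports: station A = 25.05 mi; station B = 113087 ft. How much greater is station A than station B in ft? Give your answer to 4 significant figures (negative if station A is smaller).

19180 ft

station A: 25.05 SM = 132264.00 ft.
Difference: 132264.00 − 113087.00 = 19180 ft.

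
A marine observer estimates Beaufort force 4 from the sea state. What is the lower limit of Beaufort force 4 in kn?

Beaufort 4 (moderate breeze) spans 11–16 knots.

11 kt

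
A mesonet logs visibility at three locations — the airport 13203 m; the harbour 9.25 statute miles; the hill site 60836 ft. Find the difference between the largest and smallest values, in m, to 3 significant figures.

5340 m

the harbour: 9.25 SM = 14886.43 m.
the hill site: 60836 ft = 18542.81 m.
Spread: 18542.81 − 13203.00 = 5340 m.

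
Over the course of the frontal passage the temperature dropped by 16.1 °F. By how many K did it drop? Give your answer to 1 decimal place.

For a temperature change the 32° offset cancels: ΔK = 16.1 × 0.5556 = 8.9 K.

8.9 K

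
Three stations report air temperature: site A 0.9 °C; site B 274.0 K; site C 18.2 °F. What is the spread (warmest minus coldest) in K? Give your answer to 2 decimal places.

site B: 274.0 K = 0.850 °C.
site C: 18.2 °F = -7.667 °C.
Spread: 0.900 − (-7.667) = 8.567 °C.

8.57 K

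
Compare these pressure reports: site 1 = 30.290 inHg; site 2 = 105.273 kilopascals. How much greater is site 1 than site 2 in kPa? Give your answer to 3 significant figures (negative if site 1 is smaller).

site 1: 30.290 inHg = 102.5737 kPa.
Difference: 102.5737 − 105.2730 = -2.70 kPa.

-2.70 kPa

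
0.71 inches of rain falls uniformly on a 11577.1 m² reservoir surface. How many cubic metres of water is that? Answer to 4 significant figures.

Depth: 0.71 in × 25.4 = 18.034 mm.
1 mm over 1 m² is 1 L, so volume = 18.034 × 11577.1 = 208781.42 L = 208.8 m³.

208.8 cubic metres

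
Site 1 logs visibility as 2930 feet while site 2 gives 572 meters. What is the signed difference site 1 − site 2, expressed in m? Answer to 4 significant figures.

site 1: 2930 ft = 893.064 m.
Difference: 893.064 − 572.000 = 321.1 m.

321.1 m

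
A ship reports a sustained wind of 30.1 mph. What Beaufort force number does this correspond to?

30.1 mph = 13.5 m/s, which is Beaufort 6 (strong breeze, 10.8–13.8 m/s).

Beaufort force 6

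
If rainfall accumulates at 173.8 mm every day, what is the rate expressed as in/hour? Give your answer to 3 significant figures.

173.8 mm/day × 0.0393701 in/mm × 0.0416667 day/hour = 0.285 in/hour.

0.285 in/hour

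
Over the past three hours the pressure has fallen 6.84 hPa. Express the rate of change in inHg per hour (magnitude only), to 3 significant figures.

0.0673 inHg per hour

6.84 hPa / 3 h × 0.02953 inHg/hPa = 0.0673 inHg/h.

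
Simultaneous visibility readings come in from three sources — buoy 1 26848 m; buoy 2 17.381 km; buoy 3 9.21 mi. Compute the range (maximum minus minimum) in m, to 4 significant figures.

12030 m

buoy 2: 17.381 km = 17381.00 m.
buoy 3: 9.21 SM = 14822.06 m.
Spread: 26848.00 − 14822.06 = 12030 m.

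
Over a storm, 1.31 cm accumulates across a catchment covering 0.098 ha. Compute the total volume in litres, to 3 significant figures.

Depth: 1.31 cm × 10 = 13.1 mm.
Area: 0.098 ha = 980 m².
1 mm over 1 m² is 1 L, so volume = 13.1 × 980 = 12838 L ≈ 12800 L.

12800 litres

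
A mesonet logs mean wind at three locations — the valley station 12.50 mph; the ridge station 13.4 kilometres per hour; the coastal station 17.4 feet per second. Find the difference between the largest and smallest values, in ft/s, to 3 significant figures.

6.12 ft/s

the valley station: 12.50 mph = 18.3333 ft/s.
the ridge station: 13.4 km/h = 12.2120 ft/s.
Spread: 18.3333 − 12.2120 = 6.12 ft/s.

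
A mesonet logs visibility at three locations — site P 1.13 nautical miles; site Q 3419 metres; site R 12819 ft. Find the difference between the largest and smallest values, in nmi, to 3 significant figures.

0.980 nmi

site Q: 3419 m = 1.84611 nmi.
site R: 12819 ft = 2.10974 nmi.
Spread: 2.10974 − 1.13000 = 0.980 nmi.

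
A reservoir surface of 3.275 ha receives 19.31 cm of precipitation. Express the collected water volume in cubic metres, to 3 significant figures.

Depth: 19.31 cm × 10 = 193.1 mm.
Area: 3.275 ha = 32750 m².
1 mm over 1 m² is 1 L, so volume = 193.1 × 32750 = 6324025 L = 6320 m³.

6320 cubic metres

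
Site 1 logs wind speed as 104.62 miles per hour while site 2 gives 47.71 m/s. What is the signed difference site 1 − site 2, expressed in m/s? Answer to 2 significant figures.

-0.94 m/s

site 1: 104.62 mph = 46.7693 m/s.
Difference: 46.7693 − 47.7100 = -0.94 m/s.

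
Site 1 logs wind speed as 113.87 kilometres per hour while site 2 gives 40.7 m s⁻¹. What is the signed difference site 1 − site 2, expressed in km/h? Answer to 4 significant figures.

site 2: 40.7 m/s = 146.5200 km/h.
Difference: 113.8700 − 146.5200 = -32.65 km/h.

-32.65 km/h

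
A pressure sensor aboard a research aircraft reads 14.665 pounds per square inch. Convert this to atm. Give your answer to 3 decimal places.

0.998 atm

1 psi = 0.068046 atm, so 14.665 × 0.068046 = 0.998 atm.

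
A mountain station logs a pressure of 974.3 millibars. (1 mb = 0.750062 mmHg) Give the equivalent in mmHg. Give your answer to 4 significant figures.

730.8 mmHg

1 mb = 0.750062 mmHg, so 974.3 × 0.750062 = 730.8 mmHg.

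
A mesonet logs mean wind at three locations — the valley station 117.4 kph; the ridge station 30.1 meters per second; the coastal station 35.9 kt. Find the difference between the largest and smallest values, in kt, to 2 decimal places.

the valley station: 117.4 km/h = 63.3909 kt.
the ridge station: 30.1 m/s = 58.5097 kt.
Spread: 63.3909 − 35.9000 = 27.49 kt.

27.49 kt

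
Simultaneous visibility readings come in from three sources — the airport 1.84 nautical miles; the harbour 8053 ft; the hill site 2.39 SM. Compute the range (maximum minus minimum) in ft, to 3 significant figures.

4570 ft

the airport: 1.84 nmi = 11180.05 ft.
the hill site: 2.39 SM = 12619.20 ft.
Spread: 12619.20 − 8053.00 = 4570 ft.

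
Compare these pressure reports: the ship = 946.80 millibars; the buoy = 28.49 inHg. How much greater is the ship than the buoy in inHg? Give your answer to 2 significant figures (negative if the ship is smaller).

the ship: 946.80 mb = 27.9590 inHg.
Difference: 27.9590 − 28.4900 = -0.53 inHg.

-0.53 inHg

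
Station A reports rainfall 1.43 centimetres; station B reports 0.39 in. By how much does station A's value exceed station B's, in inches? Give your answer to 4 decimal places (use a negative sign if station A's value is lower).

station A: 1.43 cm = 0.562992 in.
Difference: 0.562992 − 0.390000 = 0.1730 in.

0.1730 in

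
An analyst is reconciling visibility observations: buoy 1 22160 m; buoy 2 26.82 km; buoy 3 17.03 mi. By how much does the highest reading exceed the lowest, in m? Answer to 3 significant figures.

buoy 2: 26.82 km = 26820.00 m.
buoy 3: 17.03 SM = 27407.13 m.
Spread: 27407.13 − 22160.00 = 5250 m.

5250 m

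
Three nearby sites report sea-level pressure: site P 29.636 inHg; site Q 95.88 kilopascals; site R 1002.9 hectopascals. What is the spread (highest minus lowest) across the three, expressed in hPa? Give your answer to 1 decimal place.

site P: 29.636 inHg = 1003.590 hPa.
site Q: 95.88 kPa = 958.800 hPa.
Spread: 1003.590 − 958.800 = 44.8 hPa.

44.8 hPa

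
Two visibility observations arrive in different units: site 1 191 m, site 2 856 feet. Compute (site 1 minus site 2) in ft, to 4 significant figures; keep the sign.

site 1: 191 m = 626.640 ft.
Difference: 626.640 − 856.000 = -229.4 ft.

-229.4 ft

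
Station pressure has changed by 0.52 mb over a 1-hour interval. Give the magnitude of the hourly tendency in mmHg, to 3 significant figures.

0.52 mb / 1 h × 0.750062 mmHg/mb = 0.390 mmHg/h.

0.390 mmHg per hour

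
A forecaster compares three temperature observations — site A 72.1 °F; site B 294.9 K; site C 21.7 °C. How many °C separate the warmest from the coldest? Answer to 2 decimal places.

0.58 °C

site A: 72.1 °F = 22.278 °C.
site B: 294.9 K = 21.750 °C.
Spread: 22.278 − 21.700 = 0.578 °C.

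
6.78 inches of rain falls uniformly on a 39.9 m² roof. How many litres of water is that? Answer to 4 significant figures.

Depth: 6.78 in × 25.4 = 172.212 mm.
1 mm over 1 m² is 1 L, so volume = 172.212 × 39.9 = 6871.2588 L ≈ 6871 L.

6871 litres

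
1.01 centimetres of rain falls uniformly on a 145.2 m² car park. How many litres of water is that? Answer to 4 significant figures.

1467 litres

Depth: 1.01 cm × 10 = 10.1 mm.
1 mm over 1 m² is 1 L, so volume = 10.1 × 145.2 = 1466.52 L ≈ 1467 L.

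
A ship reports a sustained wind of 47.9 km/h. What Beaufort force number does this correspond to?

Beaufort force 6

47.9 km/h = 13.3 m/s, which is Beaufort 6 (strong breeze, 10.8–13.8 m/s).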